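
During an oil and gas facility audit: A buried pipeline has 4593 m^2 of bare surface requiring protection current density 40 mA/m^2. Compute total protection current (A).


I = area * current density, then convert mA → A (÷1000)
I = 4593 * 40 / 1000 = 183.72 A

183.72 A


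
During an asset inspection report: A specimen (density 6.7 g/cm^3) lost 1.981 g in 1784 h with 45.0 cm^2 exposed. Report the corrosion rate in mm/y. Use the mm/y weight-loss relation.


Apply the mm/y weight-loss relation: CR = 87600 * W / (D * A * T)
Numerator: 87600 * 1.981 = 173535.6
Denominator: 6.7 * 45.0 * 1784 = 537876.0
CR = 173535.6 / 537876.0 = 0.32263 mm/y

0.32263 mm/y


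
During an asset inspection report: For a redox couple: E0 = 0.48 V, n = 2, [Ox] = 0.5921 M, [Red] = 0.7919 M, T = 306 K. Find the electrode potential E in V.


Apply the Nernst equation: E = E0 + (RT/nF)*ln([Ox]/[Red])
Step 1: RT/nF = 8.314*306/(2*96485) = 0.01318383 V
Step 2: [Ox]/[Red] = 0.5921/0.7919 = 0.747695
Step 3: ln(0.747695) = -0.29076
Step 4: correction = 0.01318383 * -0.29076 = -0.004 V
E = 0.48 + -0.004 = 0.476 V

0.476 V


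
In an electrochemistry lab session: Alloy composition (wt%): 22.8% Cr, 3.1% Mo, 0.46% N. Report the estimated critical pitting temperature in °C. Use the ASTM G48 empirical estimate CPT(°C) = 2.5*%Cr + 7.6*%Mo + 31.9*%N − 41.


Apply the ASTM G48 empirical CPT estimate: CPT(°C) = 2.5*%Cr + 7.6*%Mo + 31.9*%N − 41
2.5*22.8 = 57; 7.6*3.1 = 23.56; 31.9*0.46 = 14.674
CPT = 57 + 23.56 + 14.674 − 41 = 54.234 °C
Rounded to 0.1 °C: CPT ≈ 54.2 °C

54.2 °C


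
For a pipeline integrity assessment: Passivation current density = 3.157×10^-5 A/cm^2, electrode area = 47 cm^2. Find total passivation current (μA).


I = i_pass * A, then convert A → μA (×10^6)
I = 3.157×10^-5 * 47 * 10^6 = 1483.79 μA

1483.79 μA


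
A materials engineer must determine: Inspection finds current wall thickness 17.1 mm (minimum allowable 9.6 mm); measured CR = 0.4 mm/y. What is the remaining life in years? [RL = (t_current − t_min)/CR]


Apply the remaining-life relation: RL = (t_current − t_min) / CR
RL = (17.1 − 9.6) / 0.4 = 7.5 / 0.4 = 18.8 years

18.8 years


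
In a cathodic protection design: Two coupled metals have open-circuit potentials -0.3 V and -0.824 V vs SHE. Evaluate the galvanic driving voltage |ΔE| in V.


Driving voltage is the absolute potential difference.
|ΔE| = |-0.3 − (-0.824)| = 0.524 V

0.524 V


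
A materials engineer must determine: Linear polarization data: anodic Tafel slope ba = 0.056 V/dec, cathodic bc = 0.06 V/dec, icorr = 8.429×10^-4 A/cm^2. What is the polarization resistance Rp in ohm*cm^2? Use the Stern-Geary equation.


Apply the Stern-Geary equation: Rp = ba*bc / (2.303*icorr*(ba+bc))
ba*bc = 0.056*0.06 = 0.00336
ba+bc = 0.116; 2.303*icorr*(ba+bc) = 2.303*8.429×10^-4*0.116 = 2.2517905×10^-4
Rp = 0.00336 / 2.2517905×10^-4 = 14.92 ohm*cm^2

14.92 ohm*cm^2


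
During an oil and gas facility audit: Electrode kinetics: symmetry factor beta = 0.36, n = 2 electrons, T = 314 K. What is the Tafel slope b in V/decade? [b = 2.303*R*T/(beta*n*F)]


Apply the Tafel slope relation: b = 2.303*R*T/(beta*n*F)
Numerator: 2.303 * 8.314 * 314 = 6012.2
Denominator: 0.36 * 2 * 96485 = 69469.2
b = 6012.2 / 69469.2 = 0.087 V/decade

0.087 V/decade


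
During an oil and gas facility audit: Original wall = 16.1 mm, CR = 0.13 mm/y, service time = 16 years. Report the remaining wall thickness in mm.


Remaining wall = original − CR × time
t = 16.1 − 0.13*16 = 16.1 − 2.08 = 14.02 mm

14.02 mm


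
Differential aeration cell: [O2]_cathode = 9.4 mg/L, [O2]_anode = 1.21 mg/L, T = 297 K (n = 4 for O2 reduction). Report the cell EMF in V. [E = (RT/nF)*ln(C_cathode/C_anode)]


Apply the Nernst concentration-cell relation: E = (RT/nF)*ln(C_cathode/C_anode)
RT/nF = 8.314*297/(4*96485) = 0.00639804 V
ln(9.4/1.21) = 2.05009
E = 0.00639804 * 2.05009 = 0.01312 V

0.01312 V


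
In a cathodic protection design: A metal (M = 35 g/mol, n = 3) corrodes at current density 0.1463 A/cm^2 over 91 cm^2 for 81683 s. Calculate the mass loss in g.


Apply Faraday's law: m = i*A*t*M / (n*F)
Total charge passed Q = i*A*t = 0.1463*91*81683 = 1087470.2839 C
m = Q*M/(n*F) = 1087470.2839*35/(3*96485) = 131.49353 g

131.49353 g


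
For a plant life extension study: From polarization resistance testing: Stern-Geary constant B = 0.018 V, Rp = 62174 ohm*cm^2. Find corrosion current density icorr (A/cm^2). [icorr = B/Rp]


Apply the Stern-Geary relation: icorr = B / Rp
icorr = 0.018 / 62174 = 2.895×10^-7 A/cm^2

2.895×10^-7 A/cm^2


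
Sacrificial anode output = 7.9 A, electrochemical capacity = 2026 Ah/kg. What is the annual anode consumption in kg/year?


Annual consumption = current * hours per year / capacity
Rate = 7.9 * 8760 / 2026 = 34.2 kg/year

34.2 kg/year


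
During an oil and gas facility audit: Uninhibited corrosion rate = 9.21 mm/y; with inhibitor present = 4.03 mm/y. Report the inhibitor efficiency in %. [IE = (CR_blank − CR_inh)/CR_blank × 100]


Apply the inhibitor-efficiency definition: IE = (CR_blank − CR_inh)/CR_blank × 100
IE = (9.21 − 4.03) / 9.21 × 100
IE = 5.18 / 9.21 × 100 = 56.2 %

56.2 %


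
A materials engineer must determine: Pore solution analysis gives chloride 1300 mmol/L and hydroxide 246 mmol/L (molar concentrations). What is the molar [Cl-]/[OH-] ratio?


Threshold parameter = [Cl-] / [OH-] (molar basis; both in mmol/L, so units cancel)
Ratio = 1300 / 246 = 5.28

5.28


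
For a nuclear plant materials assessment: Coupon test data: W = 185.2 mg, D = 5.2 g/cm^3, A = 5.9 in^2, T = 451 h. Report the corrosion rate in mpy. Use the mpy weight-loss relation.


Apply the mpy weight-loss relation: CR = 534 * W / (D * A * T)
Numerator: 534 * 185.2 = 98896.8
Denominator: 5.2 * 5.9 * 451 = 13836.68
CR = 98896.8 / 13836.68 = 7.14744 mpy

7.14744 mpy


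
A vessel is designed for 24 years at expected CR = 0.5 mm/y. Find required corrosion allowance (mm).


Corrosion allowance = CR × design life
CA = 0.5 * 24 = 12.0 mm

12.0 mm


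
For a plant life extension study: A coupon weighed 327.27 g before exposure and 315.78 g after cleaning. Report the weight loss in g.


Weight loss = initial − final
WL = 327.27 − 315.78 = 11.49 g

11.49 g


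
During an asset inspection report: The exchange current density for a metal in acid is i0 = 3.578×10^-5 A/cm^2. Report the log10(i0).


i0 = 3.578×10^-5 A/cm^2
log10(i0) = -4.446

-4.446


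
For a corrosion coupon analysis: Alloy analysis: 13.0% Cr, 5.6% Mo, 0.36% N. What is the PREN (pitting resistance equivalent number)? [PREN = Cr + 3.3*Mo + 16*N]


Apply the PREN formula: PREN = Cr + 3.3*Mo + 16*N
PREN = 13.0 + 3.3*5.6 + 16*0.36
PREN = 13.0 + 18.48 + 5.76 = 37.24

37.24


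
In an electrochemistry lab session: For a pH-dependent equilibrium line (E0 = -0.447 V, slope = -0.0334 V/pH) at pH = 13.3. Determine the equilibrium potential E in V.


Apply the Pourbaix line equation: E = E0 + slope*pH
E = -0.447 + (-0.0334)*13.3 = -0.447 + (-0.44422) = -0.89122 V
Rounded to 3 decimal places: E = -0.891 V

-0.891 V


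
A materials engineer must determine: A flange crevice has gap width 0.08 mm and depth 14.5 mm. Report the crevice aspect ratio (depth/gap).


Aspect ratio = depth / gap
Ratio = 14.5 / 0.08 = 181.3

181.3


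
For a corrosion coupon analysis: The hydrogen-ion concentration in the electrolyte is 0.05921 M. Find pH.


pH = −log10[H+]
pH = −log10(0.05921) = 1.23

1.23


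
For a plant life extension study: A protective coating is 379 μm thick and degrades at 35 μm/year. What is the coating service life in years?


Service life = thickness / degradation rate
Life = 379 / 35 = 10.8 years

10.8 years


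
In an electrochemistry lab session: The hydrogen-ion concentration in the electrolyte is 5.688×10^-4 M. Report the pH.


pH = −log10[H+]
pH = −log10(5.688×10^-4) = 3.25

3.25


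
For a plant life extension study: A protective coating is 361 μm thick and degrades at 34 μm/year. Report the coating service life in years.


Service life = thickness / degradation rate
Life = 361 / 34 = 10.6 years

10.6 years


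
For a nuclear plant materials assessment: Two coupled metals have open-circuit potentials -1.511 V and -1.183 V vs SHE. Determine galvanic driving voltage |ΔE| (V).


Driving voltage is the absolute potential difference.
|ΔE| = |-1.511 − (-1.183)| = 0.328 V

0.328 V


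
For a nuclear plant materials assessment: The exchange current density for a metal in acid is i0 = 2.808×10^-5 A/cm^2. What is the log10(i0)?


i0 = 2.808×10^-5 A/cm^2
log10(i0) = -4.552

-4.552


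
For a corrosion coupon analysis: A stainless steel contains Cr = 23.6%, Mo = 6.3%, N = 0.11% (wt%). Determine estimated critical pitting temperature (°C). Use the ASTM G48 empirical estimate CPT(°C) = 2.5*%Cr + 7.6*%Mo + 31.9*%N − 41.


Apply the ASTM G48 empirical CPT estimate: CPT(°C) = 2.5*%Cr + 7.6*%Mo + 31.9*%N − 41
2.5*23.6 = 59; 7.6*6.3 = 47.88; 31.9*0.11 = 3.509
CPT = 59 + 47.88 + 3.509 − 41 = 69.389 °C
Rounded to 0.1 °C: CPT ≈ 69.4 °C

69.4 °C


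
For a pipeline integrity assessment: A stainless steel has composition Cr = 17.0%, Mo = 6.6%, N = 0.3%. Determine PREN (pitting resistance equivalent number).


Apply the PREN formula: PREN = Cr + 3.3*Mo + 16*N
PREN = 17.0 + 3.3*6.6 + 16*0.3
PREN = 17.0 + 21.78 + 4.8 = 43.58

43.58


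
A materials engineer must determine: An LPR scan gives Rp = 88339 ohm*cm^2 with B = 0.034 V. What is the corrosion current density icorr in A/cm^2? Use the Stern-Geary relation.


Apply the Stern-Geary relation: icorr = B / Rp
icorr = 0.034 / 88339 = 3.849×10^-7 A/cm^2

3.849×10^-7 A/cm^2


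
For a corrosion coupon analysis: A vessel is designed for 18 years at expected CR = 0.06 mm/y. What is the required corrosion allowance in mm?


Corrosion allowance = CR × design life
CA = 0.06 * 18 = 1.08 mm

1.08 mm


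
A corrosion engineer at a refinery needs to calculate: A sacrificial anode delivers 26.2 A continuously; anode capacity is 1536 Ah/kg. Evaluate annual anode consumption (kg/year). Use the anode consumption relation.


Annual consumption = current * hours per year / capacity
Rate = 26.2 * 8760 / 1536 = 149.4 kg/year

149.4 kg/year


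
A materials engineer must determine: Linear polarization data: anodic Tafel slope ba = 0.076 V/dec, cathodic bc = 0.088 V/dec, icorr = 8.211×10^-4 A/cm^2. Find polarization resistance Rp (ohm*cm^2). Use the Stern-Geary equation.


Apply the Stern-Geary equation: Rp = ba*bc / (2.303*icorr*(ba+bc))
ba*bc = 0.076*0.088 = 0.006688
ba+bc = 0.164; 2.303*icorr*(ba+bc) = 2.303*8.211×10^-4*0.164 = 3.101229×10^-4
Rp = 0.006688 / 3.101229×10^-4 = 21.57 ohm*cm^2

21.57 ohm*cm^2


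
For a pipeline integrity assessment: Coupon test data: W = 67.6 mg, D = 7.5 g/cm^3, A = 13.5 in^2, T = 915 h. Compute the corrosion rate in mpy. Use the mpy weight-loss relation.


Apply the mpy weight-loss relation: CR = 534 * W / (D * A * T)
Numerator: 534 * 67.6 = 36098.4
Denominator: 7.5 * 13.5 * 915 = 92643.75
CR = 36098.4 / 92643.75 = 0.39 mpy

0.39 mpy


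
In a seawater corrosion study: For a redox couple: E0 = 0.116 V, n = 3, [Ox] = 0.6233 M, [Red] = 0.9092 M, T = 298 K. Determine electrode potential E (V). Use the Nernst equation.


Apply the Nernst equation: E = E0 + (RT/nF)*ln([Ox]/[Red])
Step 1: RT/nF = 8.314*298/(3*96485) = 0.00855944 V
Step 2: [Ox]/[Red] = 0.6233/0.9092 = 0.685548
Step 3: ln(0.685548) = -0.377537
Step 4: correction = 0.00855944 * -0.377537 = -0.003 V
E = 0.116 + -0.003 = 0.113 V

0.113 V


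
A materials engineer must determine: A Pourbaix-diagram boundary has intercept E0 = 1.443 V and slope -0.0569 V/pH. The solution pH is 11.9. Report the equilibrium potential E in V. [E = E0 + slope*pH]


Apply the Pourbaix line equation: E = E0 + slope*pH
E = 1.443 + (-0.0569)*11.9 = 1.443 + (-0.67711) = 0.76589 V
Rounded to 3 decimal places: E = 0.766 V

0.766 V


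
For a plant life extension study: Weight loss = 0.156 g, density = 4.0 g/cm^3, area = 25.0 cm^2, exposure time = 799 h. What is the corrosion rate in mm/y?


Apply the mm/y weight-loss relation: CR = 87600 * W / (D * A * T)
Numerator: 87600 * 0.156 = 13665.6
Denominator: 4.0 * 25.0 * 799 = 79900.0
CR = 13665.6 / 79900.0 = 0.17103 mm/y

0.17103 mm/y


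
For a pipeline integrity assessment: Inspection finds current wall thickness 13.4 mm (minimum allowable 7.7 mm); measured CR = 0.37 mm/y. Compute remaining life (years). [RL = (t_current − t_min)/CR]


Apply the remaining-life relation: RL = (t_current − t_min) / CR
RL = (13.4 − 7.7) / 0.37 = 5.7 / 0.37 = 15.4 years

15.4 years


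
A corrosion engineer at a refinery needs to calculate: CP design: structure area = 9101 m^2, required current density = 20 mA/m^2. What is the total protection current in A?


I = area * current density, then convert mA → A (÷1000)
I = 9101 * 20 / 1000 = 182.02 A

182.02 A


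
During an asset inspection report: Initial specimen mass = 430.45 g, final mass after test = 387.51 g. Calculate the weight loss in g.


Weight loss = initial − final
WL = 430.45 − 387.51 = 42.94 g

42.94 g


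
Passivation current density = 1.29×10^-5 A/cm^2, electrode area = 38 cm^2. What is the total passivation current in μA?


I = i_pass * A, then convert A → μA (×10^6)
I = 1.29×10^-5 * 38 * 10^6 = 490.2 μA

490.2 μA


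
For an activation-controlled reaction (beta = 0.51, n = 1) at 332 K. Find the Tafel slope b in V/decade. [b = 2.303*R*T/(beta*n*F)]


Apply the Tafel slope relation: b = 2.303*R*T/(beta*n*F)
Numerator: 2.303 * 8.314 * 332 = 6356.85
Denominator: 0.51 * 1 * 96485 = 49207.35
b = 6356.85 / 49207.35 = 0.1292 V/decade

0.1292 V/decade


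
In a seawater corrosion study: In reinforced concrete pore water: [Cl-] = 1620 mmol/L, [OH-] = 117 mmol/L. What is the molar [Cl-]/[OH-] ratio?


Threshold parameter = [Cl-] / [OH-] (molar basis; both in mmol/L, so units cancel)
Ratio = 1620 / 117 = 13.85

13.85


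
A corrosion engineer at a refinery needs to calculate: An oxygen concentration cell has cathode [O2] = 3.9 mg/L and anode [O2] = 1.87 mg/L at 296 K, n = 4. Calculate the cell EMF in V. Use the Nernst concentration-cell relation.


Apply the Nernst concentration-cell relation: E = (RT/nF)*ln(C_cathode/C_anode)
RT/nF = 8.314*296/(4*96485) = 0.00637649 V
ln(3.9/1.87) = 0.73504
E = 0.00637649 * 0.73504 = 0.00469 V

0.00469 V


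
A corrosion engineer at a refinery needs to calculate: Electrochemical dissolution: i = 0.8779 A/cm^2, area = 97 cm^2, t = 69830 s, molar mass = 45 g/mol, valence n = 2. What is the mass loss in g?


Apply Faraday's law: m = i*A*t*M / (n*F)
Total charge passed Q = i*A*t = 0.8779*97*69830 = 5946464.429 C
m = Q*M/(n*F) = 5946464.429*45/(2*96485) = 1386.697 g

1386.697 g


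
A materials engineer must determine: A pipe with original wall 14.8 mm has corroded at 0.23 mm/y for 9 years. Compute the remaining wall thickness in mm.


Remaining wall = original − CR × time
t = 14.8 − 0.23*9 = 14.8 − 2.07 = 12.73 mm

12.73 mm


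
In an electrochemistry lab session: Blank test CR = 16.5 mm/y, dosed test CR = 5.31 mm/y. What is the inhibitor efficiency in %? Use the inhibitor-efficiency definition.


Apply the inhibitor-efficiency definition: IE = (CR_blank − CR_inh)/CR_blank × 100
IE = (16.5 − 5.31) / 16.5 × 100
IE = 11.19 / 16.5 × 100 = 67.8 %

67.8 %


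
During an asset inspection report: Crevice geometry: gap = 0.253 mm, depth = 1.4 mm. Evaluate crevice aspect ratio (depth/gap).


Aspect ratio = depth / gap
Ratio = 1.4 / 0.253 = 5.5

5.5


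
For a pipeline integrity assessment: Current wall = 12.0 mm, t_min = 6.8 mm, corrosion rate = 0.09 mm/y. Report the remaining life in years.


Apply the remaining-life relation: RL = (t_current − t_min) / CR
RL = (12.0 − 6.8) / 0.09 = 5.2 / 0.09 = 57.8 years

57.8 years


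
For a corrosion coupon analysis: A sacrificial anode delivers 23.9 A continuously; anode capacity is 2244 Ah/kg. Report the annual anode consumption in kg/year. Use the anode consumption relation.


Annual consumption = current * hours per year / capacity
Rate = 23.9 * 8760 / 2244 = 93.3 kg/year

93.3 kg/year


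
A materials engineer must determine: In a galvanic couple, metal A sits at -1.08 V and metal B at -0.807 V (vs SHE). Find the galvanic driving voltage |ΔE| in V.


Driving voltage is the absolute potential difference.
|ΔE| = |-1.08 − (-0.807)| = 0.273 V

0.273 V


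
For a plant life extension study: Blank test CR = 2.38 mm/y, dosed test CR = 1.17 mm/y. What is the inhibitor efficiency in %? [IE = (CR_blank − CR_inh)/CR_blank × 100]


Apply the inhibitor-efficiency definition: IE = (CR_blank − CR_inh)/CR_blank × 100
IE = (2.38 − 1.17) / 2.38 × 100
IE = 1.21 / 2.38 × 100 = 50.8 %

50.8 %


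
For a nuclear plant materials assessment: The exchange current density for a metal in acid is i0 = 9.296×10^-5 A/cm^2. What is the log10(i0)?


i0 = 9.296×10^-5 A/cm^2
log10(i0) = -4.032

-4.032


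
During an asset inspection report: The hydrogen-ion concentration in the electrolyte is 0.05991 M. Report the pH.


pH = −log10[H+]
pH = −log10(0.05991) = 1.22

1.22


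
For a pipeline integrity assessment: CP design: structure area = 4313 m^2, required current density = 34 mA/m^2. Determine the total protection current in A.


I = area * current density, then convert mA → A (÷1000)
I = 4313 * 34 / 1000 = 146.64 A

146.64 A


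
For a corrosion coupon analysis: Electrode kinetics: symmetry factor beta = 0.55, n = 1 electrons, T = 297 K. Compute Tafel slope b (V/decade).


Apply the Tafel slope relation: b = 2.303*R*T/(beta*n*F)
Numerator: 2.303 * 8.314 * 297 = 5686.7
Denominator: 0.55 * 1 * 96485 = 53066.75
b = 5686.7 / 53066.75 = 0.1072 V/decade

0.1072 V/decade


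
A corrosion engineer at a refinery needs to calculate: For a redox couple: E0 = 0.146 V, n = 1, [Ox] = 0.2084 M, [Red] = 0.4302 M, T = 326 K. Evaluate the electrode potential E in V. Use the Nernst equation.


Apply the Nernst equation: E = E0 + (RT/nF)*ln([Ox]/[Red])
Step 1: RT/nF = 8.314*326/(1*96485) = 0.02809104 V
Step 2: [Ox]/[Red] = 0.2084/0.4302 = 0.484426
Step 3: ln(0.484426) = -0.724791
Step 4: correction = 0.02809104 * -0.724791 = -0.0204 V
E = 0.146 + -0.0204 = 0.1256 V

0.1256 V


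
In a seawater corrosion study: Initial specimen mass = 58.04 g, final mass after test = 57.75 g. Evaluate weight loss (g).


Weight loss = initial − final
WL = 58.04 − 57.75 = 0.29 g

0.29 g


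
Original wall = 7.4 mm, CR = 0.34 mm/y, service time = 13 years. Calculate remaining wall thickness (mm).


Remaining wall = original − CR × time
t = 7.4 − 0.34*13 = 7.4 − 4.42 = 2.98 mm

2.98 mm


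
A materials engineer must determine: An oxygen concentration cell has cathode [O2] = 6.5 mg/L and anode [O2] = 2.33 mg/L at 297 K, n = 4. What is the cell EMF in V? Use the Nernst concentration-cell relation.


Apply the Nernst concentration-cell relation: E = (RT/nF)*ln(C_cathode/C_anode)
RT/nF = 8.314*297/(4*96485) = 0.00639804 V
ln(6.5/2.33) = 1.02593
E = 0.00639804 * 1.02593 = 0.00656 V

0.00656 V


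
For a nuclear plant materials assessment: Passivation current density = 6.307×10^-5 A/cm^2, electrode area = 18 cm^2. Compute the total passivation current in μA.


I = i_pass * A, then convert A → μA (×10^6)
I = 6.307×10^-5 * 18 * 10^6 = 1135.26 μA

1135.26 μA


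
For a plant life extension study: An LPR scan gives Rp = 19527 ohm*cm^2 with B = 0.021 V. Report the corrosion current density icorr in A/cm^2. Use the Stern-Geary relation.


Apply the Stern-Geary relation: icorr = B / Rp
icorr = 0.021 / 19527 = 1.075×10^-6 A/cm^2

1.075×10^-6 A/cm^2


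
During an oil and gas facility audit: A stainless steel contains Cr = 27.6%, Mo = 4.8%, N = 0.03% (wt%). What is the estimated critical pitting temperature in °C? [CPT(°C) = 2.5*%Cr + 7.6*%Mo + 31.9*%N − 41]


Apply the ASTM G48 empirical CPT estimate: CPT(°C) = 2.5*%Cr + 7.6*%Mo + 31.9*%N − 41
2.5*27.6 = 69; 7.6*4.8 = 36.48; 31.9*0.03 = 0.957
CPT = 69 + 36.48 + 0.957 − 41 = 65.437 °C
Rounded to 0.1 °C: CPT ≈ 65.4 °C

65.4 °C


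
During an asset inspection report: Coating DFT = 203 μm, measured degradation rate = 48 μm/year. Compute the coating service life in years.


Service life = thickness / degradation rate
Life = 203 / 48 = 4.2 years

4.2 years


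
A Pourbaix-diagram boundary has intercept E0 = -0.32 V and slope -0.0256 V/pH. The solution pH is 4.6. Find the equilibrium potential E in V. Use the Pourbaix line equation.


Apply the Pourbaix line equation: E = E0 + slope*pH
E = -0.32 + (-0.0256)*4.6 = -0.32 + (-0.11776) = -0.43776 V
Rounded to 4 decimal places: E = -0.4378 V

-0.4378 V


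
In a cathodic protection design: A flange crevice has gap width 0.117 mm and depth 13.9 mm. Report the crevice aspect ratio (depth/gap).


Aspect ratio = depth / gap
Ratio = 13.9 / 0.117 = 118.8

118.8


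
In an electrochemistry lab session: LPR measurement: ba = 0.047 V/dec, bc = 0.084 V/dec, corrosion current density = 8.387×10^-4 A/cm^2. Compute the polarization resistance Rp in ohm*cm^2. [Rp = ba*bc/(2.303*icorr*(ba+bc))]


Apply the Stern-Geary equation: Rp = ba*bc / (2.303*icorr*(ba+bc))
ba*bc = 0.047*0.084 = 0.003948
ba+bc = 0.131; 2.303*icorr*(ba+bc) = 2.303*8.387×10^-4*0.131 = 2.5302992×10^-4
Rp = 0.003948 / 2.5302992×10^-4 = 15.6 ohm*cm^2

15.6 ohm*cm^2


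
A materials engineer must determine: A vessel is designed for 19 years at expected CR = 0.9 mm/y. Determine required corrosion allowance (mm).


Corrosion allowance = CR × design life
CA = 0.9 * 19 = 17.1 mm

17.1 mm


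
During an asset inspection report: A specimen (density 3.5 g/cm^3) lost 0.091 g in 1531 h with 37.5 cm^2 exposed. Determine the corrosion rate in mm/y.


Apply the mm/y weight-loss relation: CR = 87600 * W / (D * A * T)
Numerator: 87600 * 0.091 = 7971.6
Denominator: 3.5 * 37.5 * 1531 = 200943.75
CR = 7971.6 / 200943.75 = 0.03967 mm/y

0.03967 mm/y


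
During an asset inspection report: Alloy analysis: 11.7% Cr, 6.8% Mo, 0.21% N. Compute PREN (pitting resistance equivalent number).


Apply the PREN formula: PREN = Cr + 3.3*Mo + 16*N
PREN = 11.7 + 3.3*6.8 + 16*0.21
PREN = 11.7 + 22.44 + 3.36 = 37.5

37.5


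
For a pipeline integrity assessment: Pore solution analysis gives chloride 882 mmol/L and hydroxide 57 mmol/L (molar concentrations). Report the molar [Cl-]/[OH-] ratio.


Threshold parameter = [Cl-] / [OH-] (molar basis; both in mmol/L, so units cancel)
Ratio = 882 / 57 = 15.47

15.47


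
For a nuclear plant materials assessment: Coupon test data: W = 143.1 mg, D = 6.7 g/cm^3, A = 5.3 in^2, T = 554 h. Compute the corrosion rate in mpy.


Apply the mpy weight-loss relation: CR = 534 * W / (D * A * T)
Numerator: 534 * 143.1 = 76415.4
Denominator: 6.7 * 5.3 * 554 = 19672.54
CR = 76415.4 / 19672.54 = 3.88437 mpy

3.88437 mpy


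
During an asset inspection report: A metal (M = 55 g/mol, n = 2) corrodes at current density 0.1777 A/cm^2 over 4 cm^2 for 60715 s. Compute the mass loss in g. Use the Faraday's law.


Apply Faraday's law: m = i*A*t*M / (n*F)
Total charge passed Q = i*A*t = 0.1777*4*60715 = 43156.222 C
m = Q*M/(n*F) = 43156.222*55/(2*96485) = 12.3 g

12.3 g


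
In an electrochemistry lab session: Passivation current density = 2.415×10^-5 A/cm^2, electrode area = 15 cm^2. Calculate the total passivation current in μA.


I = i_pass * A, then convert A → μA (×10^6)
I = 2.415×10^-5 * 15 * 10^6 = 362.25 μA

362.25 μA


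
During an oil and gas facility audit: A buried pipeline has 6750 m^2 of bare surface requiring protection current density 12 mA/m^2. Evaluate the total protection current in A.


I = area * current density, then convert mA → A (÷1000)
I = 6750 * 12 / 1000 = 81.0 A

81.0 A


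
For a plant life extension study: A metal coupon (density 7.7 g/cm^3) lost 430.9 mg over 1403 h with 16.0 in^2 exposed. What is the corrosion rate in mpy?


Apply the mpy weight-loss relation: CR = 534 * W / (D * A * T)
Numerator: 534 * 430.9 = 230100.6
Denominator: 7.7 * 16.0 * 1403 = 172849.6
CR = 230100.6 / 172849.6 = 1.33122 mpy

1.33122 mpy


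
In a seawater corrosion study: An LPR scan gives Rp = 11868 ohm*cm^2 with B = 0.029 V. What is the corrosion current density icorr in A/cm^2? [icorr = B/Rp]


Apply the Stern-Geary relation: icorr = B / Rp
icorr = 0.029 / 11868 = 2.444×10^-6 A/cm^2

2.444×10^-6 A/cm^2


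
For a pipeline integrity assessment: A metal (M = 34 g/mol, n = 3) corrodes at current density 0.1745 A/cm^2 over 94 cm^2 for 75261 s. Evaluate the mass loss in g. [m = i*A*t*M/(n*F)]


Apply Faraday's law: m = i*A*t*M / (n*F)
Total charge passed Q = i*A*t = 0.1745*94*75261 = 1234506.183 C
m = Q*M/(n*F) = 1234506.183*34/(3*96485) = 145.0077 g

145.0077 g


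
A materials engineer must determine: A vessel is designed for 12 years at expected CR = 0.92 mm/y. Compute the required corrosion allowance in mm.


Corrosion allowance = CR × design life
CA = 0.92 * 12 = 11.04 mm

11.04 mm


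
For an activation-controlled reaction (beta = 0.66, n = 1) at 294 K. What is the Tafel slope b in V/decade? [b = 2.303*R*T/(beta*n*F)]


Apply the Tafel slope relation: b = 2.303*R*T/(beta*n*F)
Numerator: 2.303 * 8.314 * 294 = 5629.26
Denominator: 0.66 * 1 * 96485 = 63680.1
b = 5629.26 / 63680.1 = 0.088 V/decade

0.088 V/decade


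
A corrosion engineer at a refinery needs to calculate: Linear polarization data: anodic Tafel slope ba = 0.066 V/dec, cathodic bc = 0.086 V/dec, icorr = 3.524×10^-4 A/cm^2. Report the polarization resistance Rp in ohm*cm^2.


Apply the Stern-Geary equation: Rp = ba*bc / (2.303*icorr*(ba+bc))
ba*bc = 0.066*0.086 = 0.005676
ba+bc = 0.152; 2.303*icorr*(ba+bc) = 2.303*3.524×10^-4*0.152 = 1.2335973×10^-4
Rp = 0.005676 / 1.2335973×10^-4 = 46.01 ohm*cm^2

46.01 ohm*cm^2


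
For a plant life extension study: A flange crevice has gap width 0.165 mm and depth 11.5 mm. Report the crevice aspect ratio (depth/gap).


Aspect ratio = depth / gap
Ratio = 11.5 / 0.165 = 69.7

69.7


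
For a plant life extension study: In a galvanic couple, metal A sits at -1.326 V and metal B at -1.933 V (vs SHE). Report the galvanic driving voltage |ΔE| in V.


Driving voltage is the absolute potential difference.
|ΔE| = |-1.326 − (-1.933)| = 0.607 V

0.607 V


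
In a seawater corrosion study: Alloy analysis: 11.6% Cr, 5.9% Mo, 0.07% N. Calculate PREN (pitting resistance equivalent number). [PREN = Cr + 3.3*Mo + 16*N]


Apply the PREN formula: PREN = Cr + 3.3*Mo + 16*N
PREN = 11.6 + 3.3*5.9 + 16*0.07
PREN = 11.6 + 19.47 + 1.12 = 32.19

32.19


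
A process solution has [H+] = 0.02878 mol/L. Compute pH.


pH = −log10[H+]
pH = −log10(0.02878) = 1.54

1.54


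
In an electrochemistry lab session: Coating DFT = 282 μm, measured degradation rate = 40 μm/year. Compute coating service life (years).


Service life = thickness / degradation rate
Life = 282 / 40 = 7.1 years

7.1 years


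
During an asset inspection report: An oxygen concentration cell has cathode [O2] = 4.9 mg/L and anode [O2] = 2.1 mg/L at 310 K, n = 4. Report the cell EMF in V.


Apply the Nernst concentration-cell relation: E = (RT/nF)*ln(C_cathode/C_anode)
RT/nF = 8.314*310/(4*96485) = 0.00667808 V
ln(4.9/2.1) = 0.8473
E = 0.00667808 * 0.8473 = 0.00566 V

0.00566 V


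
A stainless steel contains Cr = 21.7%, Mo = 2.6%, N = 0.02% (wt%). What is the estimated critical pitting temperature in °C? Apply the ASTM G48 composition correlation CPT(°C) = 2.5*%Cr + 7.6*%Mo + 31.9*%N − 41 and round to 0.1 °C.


Apply the ASTM G48 empirical CPT estimate: CPT(°C) = 2.5*%Cr + 7.6*%Mo + 31.9*%N − 41
2.5*21.7 = 54.25; 7.6*2.6 = 19.76; 31.9*0.02 = 0.638
CPT = 54.25 + 19.76 + 0.638 − 41 = 33.648 °C
Rounded to 0.1 °C: CPT ≈ 33.6 °C

33.6 °C


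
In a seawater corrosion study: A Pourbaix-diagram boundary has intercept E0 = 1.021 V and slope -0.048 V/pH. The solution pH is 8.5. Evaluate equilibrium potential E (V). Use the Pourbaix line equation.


Apply the Pourbaix line equation: E = E0 + slope*pH
E = 1.021 + (-0.048)*8.5 = 1.021 + (-0.408) = 0.613 V
Rounded to 4 decimal places: E = 0.6130 V

0.6130 V


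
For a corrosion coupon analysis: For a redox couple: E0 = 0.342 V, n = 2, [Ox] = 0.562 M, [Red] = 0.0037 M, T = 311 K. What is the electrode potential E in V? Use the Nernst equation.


Apply the Nernst equation: E = E0 + (RT/nF)*ln([Ox]/[Red])
Step 1: RT/nF = 8.314*311/(2*96485) = 0.01339925 V
Step 2: [Ox]/[Red] = 0.562/0.0037 = 151.891892
Step 3: ln(151.891892) = 5.023169
Step 4: correction = 0.01339925 * 5.023169 = 0.067 V
E = 0.342 + 0.067 = 0.409 V

0.409 V


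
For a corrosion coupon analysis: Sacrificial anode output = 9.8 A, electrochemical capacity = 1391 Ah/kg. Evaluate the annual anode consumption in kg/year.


Annual consumption = current * hours per year / capacity
Rate = 9.8 * 8760 / 1391 = 61.7 kg/year

61.7 kg/year


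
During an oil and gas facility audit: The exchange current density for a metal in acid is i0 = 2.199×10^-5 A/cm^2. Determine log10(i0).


i0 = 2.199×10^-5 A/cm^2
log10(i0) = -4.658

-4.658


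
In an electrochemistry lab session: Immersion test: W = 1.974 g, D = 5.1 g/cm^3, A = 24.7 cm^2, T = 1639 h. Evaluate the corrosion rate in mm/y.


Apply the mm/y weight-loss relation: CR = 87600 * W / (D * A * T)
Numerator: 87600 * 1.974 = 172922.4
Denominator: 5.1 * 24.7 * 1639 = 206464.83
CR = 172922.4 / 206464.83 = 0.837539 mm/y

0.837539 mm/y


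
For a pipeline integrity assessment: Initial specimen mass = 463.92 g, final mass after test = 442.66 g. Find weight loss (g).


Weight loss = initial − final
WL = 463.92 − 442.66 = 21.26 g

21.26 g


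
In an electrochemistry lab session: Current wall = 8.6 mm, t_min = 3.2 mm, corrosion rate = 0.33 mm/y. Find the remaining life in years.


Apply the remaining-life relation: RL = (t_current − t_min) / CR
RL = (8.6 − 3.2) / 0.33 = 5.4 / 0.33 = 16.4 years

16.4 years


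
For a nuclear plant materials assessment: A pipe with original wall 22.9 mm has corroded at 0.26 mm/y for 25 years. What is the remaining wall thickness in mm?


Remaining wall = original − CR × time
t = 22.9 − 0.26*25 = 22.9 − 6.5 = 16.4 mm

16.4 mm


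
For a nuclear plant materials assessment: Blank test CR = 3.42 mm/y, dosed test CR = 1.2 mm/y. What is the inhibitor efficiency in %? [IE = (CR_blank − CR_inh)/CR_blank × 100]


Apply the inhibitor-efficiency definition: IE = (CR_blank − CR_inh)/CR_blank × 100
IE = (3.42 − 1.2) / 3.42 × 100
IE = 2.22 / 3.42 × 100 = 64.9 %

64.9 %


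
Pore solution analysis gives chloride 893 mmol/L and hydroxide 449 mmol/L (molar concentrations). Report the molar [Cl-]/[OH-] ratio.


Threshold parameter = [Cl-] / [OH-] (molar basis; both in mmol/L, so units cancel)
Ratio = 893 / 449 = 1.99

1.99


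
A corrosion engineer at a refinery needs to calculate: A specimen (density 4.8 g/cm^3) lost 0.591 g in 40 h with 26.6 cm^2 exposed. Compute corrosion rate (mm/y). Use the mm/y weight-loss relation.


Apply the mm/y weight-loss relation: CR = 87600 * W / (D * A * T)
Numerator: 87600 * 0.591 = 51771.6
Denominator: 4.8 * 26.6 * 40 = 5107.2
CR = 51771.6 / 5107.2 = 10.13698 mm/y

10.13698 mm/y


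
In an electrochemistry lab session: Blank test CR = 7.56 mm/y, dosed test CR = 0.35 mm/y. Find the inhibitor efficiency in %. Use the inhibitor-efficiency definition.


Apply the inhibitor-efficiency definition: IE = (CR_blank − CR_inh)/CR_blank × 100
IE = (7.56 − 0.35) / 7.56 × 100
IE = 7.21 / 7.56 × 100 = 95.4 %

95.4 %


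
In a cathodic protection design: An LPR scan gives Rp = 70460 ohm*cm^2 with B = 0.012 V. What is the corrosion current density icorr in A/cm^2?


Apply the Stern-Geary relation: icorr = B / Rp
icorr = 0.012 / 70460 = 1.703×10^-7 A/cm^2

1.703×10^-7 A/cm^2


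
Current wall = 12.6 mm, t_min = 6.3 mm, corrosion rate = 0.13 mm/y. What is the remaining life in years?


Apply the remaining-life relation: RL = (t_current − t_min) / CR
RL = (12.6 − 6.3) / 0.13 = 6.3 / 0.13 = 48.5 years

48.5 years


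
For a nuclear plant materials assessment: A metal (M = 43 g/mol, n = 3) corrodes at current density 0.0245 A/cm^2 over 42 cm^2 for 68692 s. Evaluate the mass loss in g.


Apply Faraday's law: m = i*A*t*M / (n*F)
Total charge passed Q = i*A*t = 0.0245*42*68692 = 70684.068 C
m = Q*M/(n*F) = 70684.068*43/(3*96485) = 10.5005 g

10.5005 g


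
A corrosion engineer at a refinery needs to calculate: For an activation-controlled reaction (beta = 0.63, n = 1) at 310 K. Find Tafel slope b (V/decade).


Apply the Tafel slope relation: b = 2.303*R*T/(beta*n*F)
Numerator: 2.303 * 8.314 * 310 = 5935.61
Denominator: 0.63 * 1 * 96485 = 60785.55
b = 5935.61 / 60785.55 = 0.098 V/decade

0.098 V/decade


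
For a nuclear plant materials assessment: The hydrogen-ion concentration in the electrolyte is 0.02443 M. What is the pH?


pH = −log10[H+]
pH = −log10(0.02443) = 1.61

1.61


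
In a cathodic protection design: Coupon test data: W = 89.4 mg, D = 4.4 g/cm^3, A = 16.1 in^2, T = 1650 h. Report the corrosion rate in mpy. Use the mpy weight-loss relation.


Apply the mpy weight-loss relation: CR = 534 * W / (D * A * T)
Numerator: 534 * 89.4 = 47739.6
Denominator: 4.4 * 16.1 * 1650 = 116886.0
CR = 47739.6 / 116886.0 = 0.408 mpy

0.408 mpy


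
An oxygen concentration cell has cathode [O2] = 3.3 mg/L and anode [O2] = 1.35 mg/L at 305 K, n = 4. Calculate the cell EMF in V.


Apply the Nernst concentration-cell relation: E = (RT/nF)*ln(C_cathode/C_anode)
RT/nF = 8.314*305/(4*96485) = 0.00657037 V
ln(3.3/1.35) = 0.89382
E = 0.00657037 * 0.89382 = 0.00587 V

0.00587 V


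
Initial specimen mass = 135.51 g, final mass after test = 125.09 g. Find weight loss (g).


Weight loss = initial − final
WL = 135.51 − 125.09 = 10.42 g

10.42 g


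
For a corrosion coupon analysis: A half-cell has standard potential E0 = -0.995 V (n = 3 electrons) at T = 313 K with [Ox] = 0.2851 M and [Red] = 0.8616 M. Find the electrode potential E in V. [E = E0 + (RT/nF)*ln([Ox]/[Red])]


Apply the Nernst equation: E = E0 + (RT/nF)*ln([Ox]/[Red])
Step 1: RT/nF = 8.314*313/(3*96485) = 0.00899028 V
Step 2: [Ox]/[Red] = 0.2851/0.8616 = 0.330896
Step 3: ln(0.330896) = -1.105951
Step 4: correction = 0.00899028 * -1.105951 = -0.0099 V
E = -0.995 + -0.0099 = -1.0049 V

-1.0049 V


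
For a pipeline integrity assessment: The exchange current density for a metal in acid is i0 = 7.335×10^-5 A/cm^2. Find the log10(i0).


i0 = 7.335×10^-5 A/cm^2
log10(i0) = -4.135

-4.135


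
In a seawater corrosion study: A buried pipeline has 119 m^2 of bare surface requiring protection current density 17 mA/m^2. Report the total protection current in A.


I = area * current density, then convert mA → A (÷1000)
I = 119 * 17 / 1000 = 2.02 A

2.02 A


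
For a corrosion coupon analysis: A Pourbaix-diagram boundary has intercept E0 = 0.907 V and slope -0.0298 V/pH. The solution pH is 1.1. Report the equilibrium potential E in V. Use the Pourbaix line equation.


Apply the Pourbaix line equation: E = E0 + slope*pH
E = 0.907 + (-0.0298)*1.1 = 0.907 + (-0.03278) = 0.87422 V
Rounded to 3 decimal places: E = 0.874 V

0.874 V


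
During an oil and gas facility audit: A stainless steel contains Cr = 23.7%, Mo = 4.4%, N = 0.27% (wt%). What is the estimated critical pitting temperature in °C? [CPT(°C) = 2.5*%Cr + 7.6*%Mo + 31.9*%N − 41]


Apply the ASTM G48 empirical CPT estimate: CPT(°C) = 2.5*%Cr + 7.6*%Mo + 31.9*%N − 41
2.5*23.7 = 59.25; 7.6*4.4 = 33.44; 31.9*0.27 = 8.613
CPT = 59.25 + 33.44 + 8.613 − 41 = 60.303 °C
Rounded to 0.1 °C: CPT ≈ 60.3 °C

60.3 °C


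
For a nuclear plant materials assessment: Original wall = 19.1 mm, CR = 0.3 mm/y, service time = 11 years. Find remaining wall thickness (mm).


Remaining wall = original − CR × time
t = 19.1 − 0.3*11 = 19.1 − 3.3 = 15.8 mm

15.8 mm


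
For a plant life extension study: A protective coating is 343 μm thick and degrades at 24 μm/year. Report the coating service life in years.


Service life = thickness / degradation rate
Life = 343 / 24 = 14.3 years

14.3 years


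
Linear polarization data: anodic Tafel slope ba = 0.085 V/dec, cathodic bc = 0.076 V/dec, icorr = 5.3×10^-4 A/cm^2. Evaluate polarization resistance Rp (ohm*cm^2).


Apply the Stern-Geary equation: Rp = ba*bc / (2.303*icorr*(ba+bc))
ba*bc = 0.085*0.076 = 0.00646
ba+bc = 0.161; 2.303*icorr*(ba+bc) = 2.303*5.3×10^-4*0.161 = 1.9651499×10^-4
Rp = 0.00646 / 1.9651499×10^-4 = 32.9 ohm*cm^2

32.9 ohm*cm^2


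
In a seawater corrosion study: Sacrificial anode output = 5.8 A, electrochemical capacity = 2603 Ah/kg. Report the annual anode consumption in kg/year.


Annual consumption = current * hours per year / capacity
Rate = 5.8 * 8760 / 2603 = 19.5 kg/year

19.5 kg/year


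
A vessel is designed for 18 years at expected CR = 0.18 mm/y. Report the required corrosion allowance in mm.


Corrosion allowance = CR × design life
CA = 0.18 * 18 = 3.24 mm

3.24 mm


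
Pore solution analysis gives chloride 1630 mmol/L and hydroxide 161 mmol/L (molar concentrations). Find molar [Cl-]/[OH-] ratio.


Threshold parameter = [Cl-] / [OH-] (molar basis; both in mmol/L, so units cancel)
Ratio = 1630 / 161 = 10.12

10.12


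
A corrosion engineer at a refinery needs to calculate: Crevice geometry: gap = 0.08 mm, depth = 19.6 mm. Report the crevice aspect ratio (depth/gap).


Aspect ratio = depth / gap
Ratio = 19.6 / 0.08 = 245.0

245.0


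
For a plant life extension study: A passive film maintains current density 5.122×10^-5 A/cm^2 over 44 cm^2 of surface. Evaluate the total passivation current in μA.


I = i_pass * A, then convert A → μA (×10^6)
I = 5.122×10^-5 * 44 * 10^6 = 2253.68 μA

2253.68 μA


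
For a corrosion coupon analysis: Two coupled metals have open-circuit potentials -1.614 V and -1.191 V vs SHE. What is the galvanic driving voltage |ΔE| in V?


Driving voltage is the absolute potential difference.
|ΔE| = |-1.614 − (-1.191)| = 0.423 V

0.423 V


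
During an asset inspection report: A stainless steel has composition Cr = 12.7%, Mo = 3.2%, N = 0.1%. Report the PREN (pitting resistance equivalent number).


Apply the PREN formula: PREN = Cr + 3.3*Mo + 16*N
PREN = 12.7 + 3.3*3.2 + 16*0.1
PREN = 12.7 + 10.56 + 1.6 = 24.86

24.86


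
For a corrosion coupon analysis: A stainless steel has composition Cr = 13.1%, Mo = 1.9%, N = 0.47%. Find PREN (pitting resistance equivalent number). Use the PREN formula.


Apply the PREN formula: PREN = Cr + 3.3*Mo + 16*N
PREN = 13.1 + 3.3*1.9 + 16*0.47
PREN = 13.1 + 6.27 + 7.52 = 26.89

26.89


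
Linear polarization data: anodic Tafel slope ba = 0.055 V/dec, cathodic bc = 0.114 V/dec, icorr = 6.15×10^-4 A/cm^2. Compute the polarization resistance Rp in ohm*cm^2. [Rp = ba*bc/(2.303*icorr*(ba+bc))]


Apply the Stern-Geary equation: Rp = ba*bc / (2.303*icorr*(ba+bc))
ba*bc = 0.055*0.114 = 0.00627
ba+bc = 0.169; 2.303*icorr*(ba+bc) = 2.303*6.15×10^-4*0.169 = 2.393623×10^-4
Rp = 0.00627 / 2.393623×10^-4 = 26.19 ohm*cm^2

26.19 ohm*cm^2


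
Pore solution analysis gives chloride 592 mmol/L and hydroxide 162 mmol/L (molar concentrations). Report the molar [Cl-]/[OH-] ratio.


Threshold parameter = [Cl-] / [OH-] (molar basis; both in mmol/L, so units cancel)
Ratio = 592 / 162 = 3.65

3.65


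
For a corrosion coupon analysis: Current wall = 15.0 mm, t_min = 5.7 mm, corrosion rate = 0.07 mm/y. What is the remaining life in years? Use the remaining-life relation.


Apply the remaining-life relation: RL = (t_current − t_min) / CR
RL = (15.0 − 5.7) / 0.07 = 9.3 / 0.07 = 132.9 years

132.9 years
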